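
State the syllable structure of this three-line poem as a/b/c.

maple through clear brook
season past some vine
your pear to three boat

Line 1: maple (2), through (1), clear (1), brook (1) → 5
Line 2: season (2), past (1), some (1), vine (1) → 5
Line 3: your (1), pear (1), to (1), three (1), boat (1) → 5

5/5/5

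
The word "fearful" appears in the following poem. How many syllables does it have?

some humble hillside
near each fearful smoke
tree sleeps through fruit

2

"fearful" has 2 syllables.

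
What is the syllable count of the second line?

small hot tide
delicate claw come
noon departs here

5

The second line: delicate (3), claw (1), come (1) → 5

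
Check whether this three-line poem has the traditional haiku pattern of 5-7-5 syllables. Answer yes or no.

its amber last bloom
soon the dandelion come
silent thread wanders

Yes

Line 1: "its amber last bloom": 1+2+1+1 = 5 ✓
Line 2: "soon the dandelion come": 1+1+4+1 = 7 ✓
Line 3: "silent thread wanders": 2+1+2 = 5 ✓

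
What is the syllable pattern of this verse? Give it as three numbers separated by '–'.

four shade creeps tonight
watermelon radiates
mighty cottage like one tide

Line 1: "four shade creeps tonight": 1+1+1+2 = 5
Line 2: "watermelon radiates": 4+3 = 7
Line 3: "mighty cottage like one tide": 2+2+1+1+1 = 7

5–7–7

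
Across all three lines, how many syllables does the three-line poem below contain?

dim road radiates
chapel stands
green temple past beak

Line 1: "dim road radiates": 1+1+3 = 5
Line 2: "chapel stands": 2+1 = 3
Line 3: "green temple past beak": 1+2+1+1 = 5
Total: 5 + 3 + 5 = 13

13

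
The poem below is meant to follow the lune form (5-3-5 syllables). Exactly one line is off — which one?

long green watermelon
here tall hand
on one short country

Line 1

Line 1: long(1) + green(1) + watermelon(4) = 6 (expected 5)
Line 2: here(1) + tall(1) + hand(1) = 3 ✓
Line 3: on(1) + one(1) + short(1) + country(2) = 5 ✓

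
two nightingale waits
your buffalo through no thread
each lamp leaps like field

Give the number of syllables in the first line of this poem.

5

The first line: two (1), nightingale (3), waits (1) → 5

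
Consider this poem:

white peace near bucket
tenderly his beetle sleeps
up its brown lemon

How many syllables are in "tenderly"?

3

"tenderly" has 3 syllables.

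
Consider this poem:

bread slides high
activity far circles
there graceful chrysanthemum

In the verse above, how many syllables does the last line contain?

The last line: "there graceful chrysanthemum": 1+2+4 = 7

7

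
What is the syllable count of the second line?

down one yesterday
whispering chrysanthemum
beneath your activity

The second line: "whispering chrysanthemum": 3+4 = 7

7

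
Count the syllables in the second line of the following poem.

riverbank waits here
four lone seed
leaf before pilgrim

The second line: four(1) + lone(1) + seed(1) = 3

3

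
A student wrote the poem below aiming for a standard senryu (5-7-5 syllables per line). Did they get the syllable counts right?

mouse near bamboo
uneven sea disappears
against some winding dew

No

Line 1: mouse (1), near (1), bamboo (2) → 4 (expected 5)
Line 2: uneven (3), sea (1), disappears (3) → 7 ✓
Line 3: against (2), some (1), winding (2), dew (1) → 6 (expected 5)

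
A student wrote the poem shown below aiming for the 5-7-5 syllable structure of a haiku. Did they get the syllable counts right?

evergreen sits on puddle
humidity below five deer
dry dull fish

No

Line 1: evergreen (3), sits (1), on (1), puddle (2) → 7 (expected 5)
Line 2: humidity (4), below (2), five (1), deer (1) → 8 (expected 7)
Line 3: dry (1), dull (1), fish (1) → 3 (expected 5)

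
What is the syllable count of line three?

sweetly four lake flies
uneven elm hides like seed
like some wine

3

Line three: "like some wine": 1+1+1 = 3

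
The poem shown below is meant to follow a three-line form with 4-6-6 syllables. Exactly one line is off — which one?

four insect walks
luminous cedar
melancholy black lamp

Line 1: "four insect walks": 1+2+1 = 4 ✓
Line 2: "luminous cedar": 3+2 = 5 (expected 6)
Line 3: "melancholy black lamp": 4+1+1 = 6 ✓

The second line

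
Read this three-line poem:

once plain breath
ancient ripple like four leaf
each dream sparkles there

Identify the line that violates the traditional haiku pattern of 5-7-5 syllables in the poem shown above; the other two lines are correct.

The first line

Line 1: once(1) + plain(1) + breath(1) = 3 (expected 5)
Line 2: ancient(2) + ripple(2) + like(1) + four(1) + leaf(1) = 7 ✓
Line 3: each(1) + dream(1) + sparkles(2) + there(1) = 5 ✓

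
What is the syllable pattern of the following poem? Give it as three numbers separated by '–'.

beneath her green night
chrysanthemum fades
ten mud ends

Line 1: "beneath her green night": 2+1+1+1 = 5
Line 2: "chrysanthemum fades": 4+1 = 5
Line 3: "ten mud ends": 1+1+1 = 3

5–5–3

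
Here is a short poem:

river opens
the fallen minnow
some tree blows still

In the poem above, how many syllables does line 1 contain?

4

Line 1: river(2) + opens(2) = 4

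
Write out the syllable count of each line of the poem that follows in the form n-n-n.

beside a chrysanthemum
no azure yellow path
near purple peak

Line 1: "beside a chrysanthemum": 2+1+4 = 7
Line 2: "no azure yellow path": 1+2+2+1 = 6
Line 3: "near purple peak": 1+2+1 = 4

7-6-4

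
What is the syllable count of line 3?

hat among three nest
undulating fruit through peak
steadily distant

5

Line 3: steadily(3) + distant(2) = 5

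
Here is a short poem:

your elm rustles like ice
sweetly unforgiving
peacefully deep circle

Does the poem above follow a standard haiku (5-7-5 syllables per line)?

Line 1: "your elm rustles like ice": 1+1+2+1+1 = 6 (expected 5)
Line 2: "sweetly unforgiving": 2+4 = 6 (expected 7)
Line 3: "peacefully deep circle": 3+1+2 = 6 (expected 5)

No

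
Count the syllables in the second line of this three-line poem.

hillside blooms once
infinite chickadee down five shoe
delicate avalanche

9

The second line: "infinite chickadee down five shoe": 3+3+1+1+1 = 9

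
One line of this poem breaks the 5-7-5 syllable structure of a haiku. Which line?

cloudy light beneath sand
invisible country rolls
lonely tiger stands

Line 1

Line 1: cloudy(2) + light(1) + beneath(2) + sand(1) = 6 (expected 5)
Line 2: invisible(4) + country(2) + rolls(1) = 7 ✓
Line 3: lonely(2) + tiger(2) + stands(1) = 5 ✓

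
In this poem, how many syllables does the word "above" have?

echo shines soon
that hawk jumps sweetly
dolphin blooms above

2

"above" has 2 syllables.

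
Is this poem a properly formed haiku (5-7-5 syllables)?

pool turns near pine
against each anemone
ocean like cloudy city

Line 1: "pool turns near pine": 1+1+1+1 = 4 (expected 5)
Line 2: "against each anemone": 2+1+4 = 7 ✓
Line 3: "ocean like cloudy city": 2+1+2+2 = 7 (expected 5)

No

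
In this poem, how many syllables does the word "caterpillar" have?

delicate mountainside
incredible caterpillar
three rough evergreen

4

"caterpillar" has 4 syllables.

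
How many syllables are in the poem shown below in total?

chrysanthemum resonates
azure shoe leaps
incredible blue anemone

Line 1: "chrysanthemum resonates": 4+3 = 7
Line 2: "azure shoe leaps": 2+1+1 = 4
Line 3: "incredible blue anemone": 4+1+4 = 9
Total: 7 + 4 + 9 = 20

20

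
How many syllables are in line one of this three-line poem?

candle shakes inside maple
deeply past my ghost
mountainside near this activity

7

Line one: candle (2), shakes (1), inside (2), maple (2) → 7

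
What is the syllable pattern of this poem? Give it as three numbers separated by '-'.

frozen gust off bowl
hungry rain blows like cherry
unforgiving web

5-7-5

Line 1: frozen(2) + gust(1) + off(1) + bowl(1) = 5
Line 2: hungry(2) + rain(1) + blows(1) + like(1) + cherry(2) = 7
Line 3: unforgiving(4) + web(1) = 5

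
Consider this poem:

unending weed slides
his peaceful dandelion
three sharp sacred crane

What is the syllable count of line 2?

7

Line 2: his(1) + peaceful(2) + dandelion(4) = 7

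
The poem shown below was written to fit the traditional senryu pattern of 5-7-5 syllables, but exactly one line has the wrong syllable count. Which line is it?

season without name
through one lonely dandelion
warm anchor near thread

Line 1: season (2), without (2), name (1) → 5 ✓
Line 2: through (1), one (1), lonely (2), dandelion (4) → 8 (expected 7)
Line 3: warm (1), anchor (2), near (1), thread (1) → 5 ✓

The second line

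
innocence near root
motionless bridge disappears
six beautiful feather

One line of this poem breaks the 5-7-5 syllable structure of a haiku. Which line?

The third line

Line 1: "innocence near root": 3+1+1 = 5 ✓
Line 2: "motionless bridge disappears": 3+1+3 = 7 ✓
Line 3: "six beautiful feather": 1+3+2 = 6 (expected 5)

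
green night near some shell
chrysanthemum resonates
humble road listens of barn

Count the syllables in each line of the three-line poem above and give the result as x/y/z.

Line 1: green(1) + night(1) + near(1) + some(1) + shell(1) = 5
Line 2: chrysanthemum(4) + resonates(3) = 7
Line 3: humble(2) + road(1) + listens(2) + of(1) + barn(1) = 7

5/7/7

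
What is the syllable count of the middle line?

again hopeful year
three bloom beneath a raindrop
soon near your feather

The middle line: three (1), bloom (1), beneath (2), a (1), raindrop (2) → 7

7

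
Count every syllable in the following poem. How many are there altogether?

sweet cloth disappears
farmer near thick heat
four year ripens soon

15

Line 1: sweet(1) + cloth(1) + disappears(3) = 5
Line 2: farmer(2) + near(1) + thick(1) + heat(1) = 5
Line 3: four(1) + year(1) + ripens(2) + soon(1) = 5
Total: 5 + 5 + 5 = 15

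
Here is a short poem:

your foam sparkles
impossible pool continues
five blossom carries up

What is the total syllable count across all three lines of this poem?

18

Line 1: "your foam sparkles": 1+1+2 = 4
Line 2: "impossible pool continues": 4+1+3 = 8
Line 3: "five blossom carries up": 1+2+2+1 = 6
Total: 4 + 8 + 6 = 18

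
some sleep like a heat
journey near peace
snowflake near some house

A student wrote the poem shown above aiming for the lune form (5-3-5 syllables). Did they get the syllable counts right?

Line 1: some (1), sleep (1), like (1), a (1), heat (1) → 5 ✓
Line 2: journey (2), near (1), peace (1) → 4 (expected 3)
Line 3: snowflake (2), near (1), some (1), house (1) → 5 ✓

No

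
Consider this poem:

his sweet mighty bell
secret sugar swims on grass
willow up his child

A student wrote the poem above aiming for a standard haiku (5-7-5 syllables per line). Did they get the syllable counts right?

Yes

Line 1: his (1), sweet (1), mighty (2), bell (1) → 5 ✓
Line 2: secret (2), sugar (2), swims (1), on (1), grass (1) → 7 ✓
Line 3: willow (2), up (1), his (1), child (1) → 5 ✓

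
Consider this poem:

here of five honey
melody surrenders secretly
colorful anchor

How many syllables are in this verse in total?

19

Line 1: "here of five honey": 1+1+1+2 = 5
Line 2: "melody surrenders secretly": 3+3+3 = 9
Line 3: "colorful anchor": 3+2 = 5
Total: 5 + 9 + 5 = 19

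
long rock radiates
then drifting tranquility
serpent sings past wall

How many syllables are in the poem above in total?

Line 1: long (1), rock (1), radiates (3) → 5
Line 2: then (1), drifting (2), tranquility (4) → 7
Line 3: serpent (2), sings (1), past (1), wall (1) → 5
Total: 5 + 7 + 5 = 17

17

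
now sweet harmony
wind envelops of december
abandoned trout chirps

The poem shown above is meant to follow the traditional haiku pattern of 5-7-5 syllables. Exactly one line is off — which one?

Line 1: now(1) + sweet(1) + harmony(3) = 5 ✓
Line 2: wind(1) + envelops(3) + of(1) + december(3) = 8 (expected 7)
Line 3: abandoned(3) + trout(1) + chirps(1) = 5 ✓

The second line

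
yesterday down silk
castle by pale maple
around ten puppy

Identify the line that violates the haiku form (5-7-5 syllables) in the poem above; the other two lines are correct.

The second line

Line 1: yesterday (3), down (1), silk (1) → 5 ✓
Line 2: castle (2), by (1), pale (1), maple (2) → 6 (expected 7)
Line 3: around (2), ten (1), puppy (2) → 5 ✓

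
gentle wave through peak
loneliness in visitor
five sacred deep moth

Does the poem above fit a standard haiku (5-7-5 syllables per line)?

Yes

Line 1: gentle (2), wave (1), through (1), peak (1) → 5 ✓
Line 2: loneliness (3), in (1), visitor (3) → 7 ✓
Line 3: five (1), sacred (2), deep (1), moth (1) → 5 ✓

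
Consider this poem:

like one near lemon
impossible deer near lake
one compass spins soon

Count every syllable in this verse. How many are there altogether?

17

Line 1: "like one near lemon": 1+1+1+2 = 5
Line 2: "impossible deer near lake": 4+1+1+1 = 7
Line 3: "one compass spins soon": 1+2+1+1 = 5
Total: 5 + 7 + 5 = 17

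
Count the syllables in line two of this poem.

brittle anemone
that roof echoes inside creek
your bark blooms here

Line two: that(1) + roof(1) + echoes(2) + inside(2) + creek(1) = 7

7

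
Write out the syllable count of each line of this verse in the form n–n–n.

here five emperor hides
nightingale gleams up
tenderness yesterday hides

Line 1: here(1) + five(1) + emperor(3) + hides(1) = 6
Line 2: nightingale(3) + gleams(1) + up(1) = 5
Line 3: tenderness(3) + yesterday(3) + hides(1) = 7

6–5–7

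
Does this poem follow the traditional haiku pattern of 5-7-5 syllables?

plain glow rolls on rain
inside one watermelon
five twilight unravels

Line 1: plain (1), glow (1), rolls (1), on (1), rain (1) → 5 ✓
Line 2: inside (2), one (1), watermelon (4) → 7 ✓
Line 3: five (1), twilight (2), unravels (3) → 6 (expected 5)

No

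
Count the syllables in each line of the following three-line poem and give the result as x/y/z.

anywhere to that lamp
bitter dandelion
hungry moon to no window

6/6/7

Line 1: "anywhere to that lamp": 3+1+1+1 = 6
Line 2: "bitter dandelion": 2+4 = 6
Line 3: "hungry moon to no window": 2+1+1+1+2 = 7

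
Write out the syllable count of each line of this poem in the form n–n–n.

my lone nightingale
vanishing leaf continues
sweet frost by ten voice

5–7–5

Line 1: my(1) + lone(1) + nightingale(3) = 5
Line 2: vanishing(3) + leaf(1) + continues(3) = 7
Line 3: sweet(1) + frost(1) + by(1) + ten(1) + voice(1) = 5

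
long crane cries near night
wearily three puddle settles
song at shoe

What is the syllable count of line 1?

5

Line 1: long(1) + crane(1) + cries(1) + near(1) + night(1) = 5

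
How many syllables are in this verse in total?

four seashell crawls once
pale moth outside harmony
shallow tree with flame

Line 1: "four seashell crawls once": 1+2+1+1 = 5
Line 2: "pale moth outside harmony": 1+1+2+3 = 7
Line 3: "shallow tree with flame": 2+1+1+1 = 5
Total: 5 + 7 + 5 = 17

17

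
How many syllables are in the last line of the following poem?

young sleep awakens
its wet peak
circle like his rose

The last line: "circle like his rose": 2+1+1+1 = 5

5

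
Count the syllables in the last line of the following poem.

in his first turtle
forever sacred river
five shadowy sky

5

The last line: five(1) + shadowy(3) + sky(1) = 5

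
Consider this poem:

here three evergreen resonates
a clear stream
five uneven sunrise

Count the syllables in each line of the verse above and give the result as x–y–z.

Line 1: here (1), three (1), evergreen (3), resonates (3) → 8
Line 2: a (1), clear (1), stream (1) → 3
Line 3: five (1), uneven (3), sunrise (2) → 6

8–3–6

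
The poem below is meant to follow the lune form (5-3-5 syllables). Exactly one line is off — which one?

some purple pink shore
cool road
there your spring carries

Line 2

Line 1: some (1), purple (2), pink (1), shore (1) → 5 ✓
Line 2: cool (1), road (1) → 2 (expected 3)
Line 3: there (1), your (1), spring (1), carries (2) → 5 ✓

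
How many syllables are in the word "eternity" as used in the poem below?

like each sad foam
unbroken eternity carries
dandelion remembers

4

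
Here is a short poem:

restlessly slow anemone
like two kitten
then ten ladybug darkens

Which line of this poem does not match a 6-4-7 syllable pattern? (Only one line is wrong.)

Line 1: restlessly (3), slow (1), anemone (4) → 8 (expected 6)
Line 2: like (1), two (1), kitten (2) → 4 ✓
Line 3: then (1), ten (1), ladybug (3), darkens (2) → 7 ✓

Line 1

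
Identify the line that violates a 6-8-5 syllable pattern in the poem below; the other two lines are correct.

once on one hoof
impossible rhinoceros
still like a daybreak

The first line

Line 1: once(1) + on(1) + one(1) + hoof(1) = 4 (expected 6)
Line 2: impossible(4) + rhinoceros(4) = 8 ✓
Line 3: still(1) + like(1) + a(1) + daybreak(2) = 5 ✓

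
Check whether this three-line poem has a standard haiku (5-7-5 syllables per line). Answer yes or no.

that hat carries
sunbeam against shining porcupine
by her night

No

Line 1: that (1), hat (1), carries (2) → 4 (expected 5)
Line 2: sunbeam (2), against (2), shining (2), porcupine (3) → 9 (expected 7)
Line 3: by (1), her (1), night (1) → 3 (expected 5)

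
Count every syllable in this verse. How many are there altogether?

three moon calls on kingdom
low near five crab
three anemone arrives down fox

19

Line 1: "three moon calls on kingdom": 1+1+1+1+2 = 6
Line 2: "low near five crab": 1+1+1+1 = 4
Line 3: "three anemone arrives down fox": 1+4+2+1+1 = 9
Total: 6 + 4 + 9 = 19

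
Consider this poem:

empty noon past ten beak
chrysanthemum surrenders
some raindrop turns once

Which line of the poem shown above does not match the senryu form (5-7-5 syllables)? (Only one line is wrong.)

Line 1

Line 1: empty(2) + noon(1) + past(1) + ten(1) + beak(1) = 6 (expected 5)
Line 2: chrysanthemum(4) + surrenders(3) = 7 ✓
Line 3: some(1) + raindrop(2) + turns(1) + once(1) = 5 ✓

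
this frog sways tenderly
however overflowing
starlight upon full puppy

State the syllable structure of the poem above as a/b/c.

6/7/7

Line 1: this (1), frog (1), sways (1), tenderly (3) → 6
Line 2: however (3), overflowing (4) → 7
Line 3: starlight (2), upon (2), full (1), puppy (2) → 7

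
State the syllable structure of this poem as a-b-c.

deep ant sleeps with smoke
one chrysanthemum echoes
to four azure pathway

Line 1: deep(1) + ant(1) + sleeps(1) + with(1) + smoke(1) = 5
Line 2: one(1) + chrysanthemum(4) + echoes(2) = 7
Line 3: to(1) + four(1) + azure(2) + pathway(2) = 6

5-7-6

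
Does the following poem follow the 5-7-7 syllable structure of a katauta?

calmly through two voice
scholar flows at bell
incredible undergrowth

Line 1: calmly(2) + through(1) + two(1) + voice(1) = 5 ✓
Line 2: scholar(2) + flows(1) + at(1) + bell(1) = 5 (expected 7)
Line 3: incredible(4) + undergrowth(3) = 7 ✓

No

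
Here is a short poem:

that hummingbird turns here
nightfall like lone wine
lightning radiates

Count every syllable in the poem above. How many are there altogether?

16

Line 1: that(1) + hummingbird(3) + turns(1) + here(1) = 6
Line 2: nightfall(2) + like(1) + lone(1) + wine(1) = 5
Line 3: lightning(2) + radiates(3) = 5
Total: 6 + 5 + 5 = 16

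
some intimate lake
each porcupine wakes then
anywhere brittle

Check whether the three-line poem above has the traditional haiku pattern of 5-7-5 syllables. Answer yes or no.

Line 1: "some intimate lake": 1+3+1 = 5 ✓
Line 2: "each porcupine wakes then": 1+3+1+1 = 6 (expected 7)
Line 3: "anywhere brittle": 3+2 = 5 ✓

No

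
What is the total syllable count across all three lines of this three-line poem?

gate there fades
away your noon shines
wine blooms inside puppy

14

Line 1: "gate there fades": 1+1+1 = 3
Line 2: "away your noon shines": 2+1+1+1 = 5
Line 3: "wine blooms inside puppy": 1+1+2+2 = 6
Total: 3 + 5 + 6 = 14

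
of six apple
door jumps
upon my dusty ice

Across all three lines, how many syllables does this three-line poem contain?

12

Line 1: "of six apple": 1+1+2 = 4
Line 2: "door jumps": 1+1 = 2
Line 3: "upon my dusty ice": 2+1+2+1 = 6
Total: 4 + 2 + 6 = 12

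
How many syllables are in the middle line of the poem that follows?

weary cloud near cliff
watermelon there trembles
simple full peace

7

The middle line: watermelon (4), there (1), trembles (2) → 7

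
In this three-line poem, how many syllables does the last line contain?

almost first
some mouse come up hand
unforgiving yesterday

7

The last line: unforgiving (4), yesterday (3) → 7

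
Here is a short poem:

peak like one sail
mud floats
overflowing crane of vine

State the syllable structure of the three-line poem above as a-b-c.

Line 1: peak(1) + like(1) + one(1) + sail(1) = 4
Line 2: mud(1) + floats(1) = 2
Line 3: overflowing(4) + crane(1) + of(1) + vine(1) = 7

4-2-7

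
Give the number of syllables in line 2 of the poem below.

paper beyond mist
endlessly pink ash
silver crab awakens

Line 2: "endlessly pink ash": 3+1+1 = 5

5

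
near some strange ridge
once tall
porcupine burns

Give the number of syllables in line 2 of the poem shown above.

Line 2: "once tall": 1+1 = 2

2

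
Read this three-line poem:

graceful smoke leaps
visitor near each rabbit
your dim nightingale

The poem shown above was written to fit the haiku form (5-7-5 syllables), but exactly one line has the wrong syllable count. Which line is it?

Line 1: graceful(2) + smoke(1) + leaps(1) = 4 (expected 5)
Line 2: visitor(3) + near(1) + each(1) + rabbit(2) = 7 ✓
Line 3: your(1) + dim(1) + nightingale(3) = 5 ✓

Line 1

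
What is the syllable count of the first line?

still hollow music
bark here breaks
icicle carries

5

The first line: still (1), hollow (2), music (2) → 5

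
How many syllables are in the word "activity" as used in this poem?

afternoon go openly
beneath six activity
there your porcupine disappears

4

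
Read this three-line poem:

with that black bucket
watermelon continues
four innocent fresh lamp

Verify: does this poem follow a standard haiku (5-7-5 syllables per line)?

No

Line 1: with (1), that (1), black (1), bucket (2) → 5 ✓
Line 2: watermelon (4), continues (3) → 7 ✓
Line 3: four (1), innocent (3), fresh (1), lamp (1) → 6 (expected 5)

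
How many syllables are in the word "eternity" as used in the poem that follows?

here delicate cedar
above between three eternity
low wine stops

4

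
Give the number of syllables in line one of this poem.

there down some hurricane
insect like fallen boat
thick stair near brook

Line one: there(1) + down(1) + some(1) + hurricane(3) = 6

6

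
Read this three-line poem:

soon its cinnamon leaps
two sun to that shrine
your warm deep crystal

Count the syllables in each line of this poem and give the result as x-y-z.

Line 1: soon (1), its (1), cinnamon (3), leaps (1) → 6
Line 2: two (1), sun (1), to (1), that (1), shrine (1) → 5
Line 3: your (1), warm (1), deep (1), crystal (2) → 5

6-5-5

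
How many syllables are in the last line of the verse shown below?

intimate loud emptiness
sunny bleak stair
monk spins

2

The last line: monk(1) + spins(1) = 2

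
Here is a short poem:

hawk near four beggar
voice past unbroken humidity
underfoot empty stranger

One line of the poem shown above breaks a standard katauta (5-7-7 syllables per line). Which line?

Line 1: hawk (1), near (1), four (1), beggar (2) → 5 ✓
Line 2: voice (1), past (1), unbroken (3), humidity (4) → 9 (expected 7)
Line 3: underfoot (3), empty (2), stranger (2) → 7 ✓

The second line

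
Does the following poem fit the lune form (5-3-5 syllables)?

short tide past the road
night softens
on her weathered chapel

Line 1: "short tide past the road": 1+1+1+1+1 = 5 ✓
Line 2: "night softens": 1+2 = 3 ✓
Line 3: "on her weathered chapel": 1+1+2+2 = 6 (expected 5)

No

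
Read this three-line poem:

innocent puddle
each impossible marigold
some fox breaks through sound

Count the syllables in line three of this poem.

5

Line three: "some fox breaks through sound": 1+1+1+1+1 = 5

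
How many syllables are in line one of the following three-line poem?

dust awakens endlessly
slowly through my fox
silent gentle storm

7

Line one: dust (1), awakens (3), endlessly (3) → 7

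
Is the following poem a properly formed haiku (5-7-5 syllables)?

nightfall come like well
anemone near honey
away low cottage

Yes

Line 1: nightfall (2), come (1), like (1), well (1) → 5 ✓
Line 2: anemone (4), near (1), honey (2) → 7 ✓
Line 3: away (2), low (1), cottage (2) → 5 ✓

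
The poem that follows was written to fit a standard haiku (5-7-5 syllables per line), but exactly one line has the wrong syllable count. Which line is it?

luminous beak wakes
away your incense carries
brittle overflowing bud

The third line

Line 1: luminous(3) + beak(1) + wakes(1) = 5 ✓
Line 2: away(2) + your(1) + incense(2) + carries(2) = 7 ✓
Line 3: brittle(2) + overflowing(4) + bud(1) = 7 (expected 5)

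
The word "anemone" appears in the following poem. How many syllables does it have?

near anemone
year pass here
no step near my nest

4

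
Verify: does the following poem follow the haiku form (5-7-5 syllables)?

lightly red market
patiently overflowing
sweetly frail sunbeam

Yes

Line 1: lightly (2), red (1), market (2) → 5 ✓
Line 2: patiently (3), overflowing (4) → 7 ✓
Line 3: sweetly (2), frail (1), sunbeam (2) → 5 ✓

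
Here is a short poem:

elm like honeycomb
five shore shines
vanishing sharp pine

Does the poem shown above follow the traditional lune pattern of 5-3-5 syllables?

Line 1: elm (1), like (1), honeycomb (3) → 5 ✓
Line 2: five (1), shore (1), shines (1) → 3 ✓
Line 3: vanishing (3), sharp (1), pine (1) → 5 ✓

Yes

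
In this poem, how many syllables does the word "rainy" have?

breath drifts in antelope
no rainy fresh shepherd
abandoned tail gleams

"rainy" has 2 syllables.

2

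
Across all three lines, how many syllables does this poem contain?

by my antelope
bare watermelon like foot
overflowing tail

Line 1: by (1), my (1), antelope (3) → 5
Line 2: bare (1), watermelon (4), like (1), foot (1) → 7
Line 3: overflowing (4), tail (1) → 5
Total: 5 + 7 + 5 = 17

17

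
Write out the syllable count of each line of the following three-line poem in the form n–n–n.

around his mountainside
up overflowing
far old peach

Line 1: around(2) + his(1) + mountainside(3) = 6
Line 2: up(1) + overflowing(4) = 5
Line 3: far(1) + old(1) + peach(1) = 3

6–5–3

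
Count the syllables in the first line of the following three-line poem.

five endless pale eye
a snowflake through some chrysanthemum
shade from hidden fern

The first line: "five endless pale eye": 1+2+1+1 = 5

5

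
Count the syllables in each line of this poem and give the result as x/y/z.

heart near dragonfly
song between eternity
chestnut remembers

5/7/5

Line 1: heart (1), near (1), dragonfly (3) → 5
Line 2: song (1), between (2), eternity (4) → 7
Line 3: chestnut (2), remembers (3) → 5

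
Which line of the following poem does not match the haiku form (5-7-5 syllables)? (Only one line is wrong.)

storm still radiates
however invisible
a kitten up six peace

Line 1: storm(1) + still(1) + radiates(3) = 5 ✓
Line 2: however(3) + invisible(4) = 7 ✓
Line 3: a(1) + kitten(2) + up(1) + six(1) + peace(1) = 6 (expected 5)

Line 3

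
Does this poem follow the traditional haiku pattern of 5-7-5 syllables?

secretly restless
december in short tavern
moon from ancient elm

Yes

Line 1: secretly (3), restless (2) → 5 ✓
Line 2: december (3), in (1), short (1), tavern (2) → 7 ✓
Line 3: moon (1), from (1), ancient (2), elm (1) → 5 ✓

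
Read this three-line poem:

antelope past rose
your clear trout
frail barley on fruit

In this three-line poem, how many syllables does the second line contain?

The second line: your (1), clear (1), trout (1) → 3

3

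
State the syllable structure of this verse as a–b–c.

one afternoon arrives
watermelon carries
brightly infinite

Line 1: one (1), afternoon (3), arrives (2) → 6
Line 2: watermelon (4), carries (2) → 6
Line 3: brightly (2), infinite (3) → 5

6–6–5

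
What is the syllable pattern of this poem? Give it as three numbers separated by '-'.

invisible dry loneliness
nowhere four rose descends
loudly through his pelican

8-6-7

Line 1: "invisible dry loneliness": 4+1+3 = 8
Line 2: "nowhere four rose descends": 2+1+1+2 = 6
Line 3: "loudly through his pelican": 2+1+1+3 = 7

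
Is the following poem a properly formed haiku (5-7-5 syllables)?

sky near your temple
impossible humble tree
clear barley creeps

Line 1: sky (1), near (1), your (1), temple (2) → 5 ✓
Line 2: impossible (4), humble (2), tree (1) → 7 ✓
Line 3: clear (1), barley (2), creeps (1) → 4 (expected 5)

No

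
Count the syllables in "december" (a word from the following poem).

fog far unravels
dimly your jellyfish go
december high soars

3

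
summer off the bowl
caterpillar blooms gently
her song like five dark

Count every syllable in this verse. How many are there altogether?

17

Line 1: "summer off the bowl": 2+1+1+1 = 5
Line 2: "caterpillar blooms gently": 4+1+2 = 7
Line 3: "her song like five dark": 1+1+1+1+1 = 5
Total: 5 + 7 + 5 = 17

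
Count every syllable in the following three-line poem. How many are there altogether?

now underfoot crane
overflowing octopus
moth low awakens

Line 1: "now underfoot crane": 1+3+1 = 5
Line 2: "overflowing octopus": 4+3 = 7
Line 3: "moth low awakens": 1+1+3 = 5
Total: 5 + 7 + 5 = 17

17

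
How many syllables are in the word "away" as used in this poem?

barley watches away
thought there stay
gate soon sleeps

"away" has 2 syllables.

2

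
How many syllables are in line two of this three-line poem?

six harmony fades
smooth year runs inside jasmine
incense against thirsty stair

Line two: smooth (1), year (1), runs (1), inside (2), jasmine (2) → 7

7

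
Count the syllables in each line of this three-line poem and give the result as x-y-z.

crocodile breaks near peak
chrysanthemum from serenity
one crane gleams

Line 1: "crocodile breaks near peak": 3+1+1+1 = 6
Line 2: "chrysanthemum from serenity": 4+1+4 = 9
Line 3: "one crane gleams": 1+1+1 = 3

6-9-3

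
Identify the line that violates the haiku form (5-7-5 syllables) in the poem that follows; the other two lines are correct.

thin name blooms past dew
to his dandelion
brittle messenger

The second line

Line 1: "thin name blooms past dew": 1+1+1+1+1 = 5 ✓
Line 2: "to his dandelion": 1+1+4 = 6 (expected 7)
Line 3: "brittle messenger": 2+3 = 5 ✓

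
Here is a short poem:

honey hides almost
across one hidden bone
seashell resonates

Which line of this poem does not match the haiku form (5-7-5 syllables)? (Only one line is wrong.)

Line 1: honey(2) + hides(1) + almost(2) = 5 ✓
Line 2: across(2) + one(1) + hidden(2) + bone(1) = 6 (expected 7)
Line 3: seashell(2) + resonates(3) = 5 ✓

The second line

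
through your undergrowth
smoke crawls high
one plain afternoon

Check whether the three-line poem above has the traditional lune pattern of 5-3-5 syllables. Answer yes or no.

Line 1: through (1), your (1), undergrowth (3) → 5 ✓
Line 2: smoke (1), crawls (1), high (1) → 3 ✓
Line 3: one (1), plain (1), afternoon (3) → 5 ✓

Yes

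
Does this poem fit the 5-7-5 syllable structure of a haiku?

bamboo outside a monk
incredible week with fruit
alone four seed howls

No

Line 1: "bamboo outside a monk": 2+2+1+1 = 6 (expected 5)
Line 2: "incredible week with fruit": 4+1+1+1 = 7 ✓
Line 3: "alone four seed howls": 2+1+1+1 = 5 ✓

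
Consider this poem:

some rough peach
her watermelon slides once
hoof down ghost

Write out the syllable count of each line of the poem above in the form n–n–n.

3–7–3

Line 1: some (1), rough (1), peach (1) → 3
Line 2: her (1), watermelon (4), slides (1), once (1) → 7
Line 3: hoof (1), down (1), ghost (1) → 3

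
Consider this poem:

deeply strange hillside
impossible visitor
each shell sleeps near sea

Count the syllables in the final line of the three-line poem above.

5

The final line: "each shell sleeps near sea": 1+1+1+1+1 = 5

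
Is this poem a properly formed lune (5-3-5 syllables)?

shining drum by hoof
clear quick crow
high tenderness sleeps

Yes

Line 1: shining (2), drum (1), by (1), hoof (1) → 5 ✓
Line 2: clear (1), quick (1), crow (1) → 3 ✓
Line 3: high (1), tenderness (3), sleeps (1) → 5 ✓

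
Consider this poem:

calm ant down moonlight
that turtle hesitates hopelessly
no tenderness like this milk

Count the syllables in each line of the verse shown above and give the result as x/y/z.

5/9/7

Line 1: calm (1), ant (1), down (1), moonlight (2) → 5
Line 2: that (1), turtle (2), hesitates (3), hopelessly (3) → 9
Line 3: no (1), tenderness (3), like (1), this (1), milk (1) → 7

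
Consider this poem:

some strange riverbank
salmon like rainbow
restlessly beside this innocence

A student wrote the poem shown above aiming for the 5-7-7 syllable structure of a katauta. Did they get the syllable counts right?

No

Line 1: some(1) + strange(1) + riverbank(3) = 5 ✓
Line 2: salmon(2) + like(1) + rainbow(2) = 5 (expected 7)
Line 3: restlessly(3) + beside(2) + this(1) + innocence(3) = 9 (expected 7)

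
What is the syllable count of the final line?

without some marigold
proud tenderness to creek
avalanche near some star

6

The final line: avalanche(3) + near(1) + some(1) + star(1) = 6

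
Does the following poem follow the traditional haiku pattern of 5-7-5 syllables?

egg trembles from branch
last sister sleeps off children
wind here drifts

No

Line 1: egg(1) + trembles(2) + from(1) + branch(1) = 5 ✓
Line 2: last(1) + sister(2) + sleeps(1) + off(1) + children(2) = 7 ✓
Line 3: wind(1) + here(1) + drifts(1) = 3 (expected 5)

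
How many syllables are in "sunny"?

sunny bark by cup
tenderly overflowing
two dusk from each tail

2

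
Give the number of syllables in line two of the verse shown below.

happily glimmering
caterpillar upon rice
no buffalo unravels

Line two: caterpillar (4), upon (2), rice (1) → 7

7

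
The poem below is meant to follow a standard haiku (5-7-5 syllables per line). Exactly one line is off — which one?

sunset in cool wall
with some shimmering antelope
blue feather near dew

Line 2

Line 1: sunset(2) + in(1) + cool(1) + wall(1) = 5 ✓
Line 2: with(1) + some(1) + shimmering(3) + antelope(3) = 8 (expected 7)
Line 3: blue(1) + feather(2) + near(1) + dew(1) = 5 ✓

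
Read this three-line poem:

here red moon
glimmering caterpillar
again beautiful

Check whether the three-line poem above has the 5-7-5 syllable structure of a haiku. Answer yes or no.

Line 1: here (1), red (1), moon (1) → 3 (expected 5)
Line 2: glimmering (3), caterpillar (4) → 7 ✓
Line 3: again (2), beautiful (3) → 5 ✓

No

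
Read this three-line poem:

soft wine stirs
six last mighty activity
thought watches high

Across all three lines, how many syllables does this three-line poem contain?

Line 1: "soft wine stirs": 1+1+1 = 3
Line 2: "six last mighty activity": 1+1+2+4 = 8
Line 3: "thought watches high": 1+2+1 = 4
Total: 3 + 8 + 4 = 15

15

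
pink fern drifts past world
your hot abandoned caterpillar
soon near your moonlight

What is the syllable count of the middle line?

The middle line: your(1) + hot(1) + abandoned(3) + caterpillar(4) = 9

9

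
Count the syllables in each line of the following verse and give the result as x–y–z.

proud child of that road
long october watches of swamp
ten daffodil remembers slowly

5–8–9

Line 1: "proud child of that road": 1+1+1+1+1 = 5
Line 2: "long october watches of swamp": 1+3+2+1+1 = 8
Line 3: "ten daffodil remembers slowly": 1+3+3+2 = 9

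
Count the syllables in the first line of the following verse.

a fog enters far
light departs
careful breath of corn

5

The first line: a(1) + fog(1) + enters(2) + far(1) = 5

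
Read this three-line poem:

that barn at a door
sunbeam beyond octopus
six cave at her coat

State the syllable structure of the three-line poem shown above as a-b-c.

5-7-5

Line 1: "that barn at a door": 1+1+1+1+1 = 5
Line 2: "sunbeam beyond octopus": 2+2+3 = 7
Line 3: "six cave at her coat": 1+1+1+1+1 = 5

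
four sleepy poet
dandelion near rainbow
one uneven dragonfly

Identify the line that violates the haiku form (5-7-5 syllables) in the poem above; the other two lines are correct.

The third line

Line 1: four(1) + sleepy(2) + poet(2) = 5 ✓
Line 2: dandelion(4) + near(1) + rainbow(2) = 7 ✓
Line 3: one(1) + uneven(3) + dragonfly(3) = 7 (expected 5)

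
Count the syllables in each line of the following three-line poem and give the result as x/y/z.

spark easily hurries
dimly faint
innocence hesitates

Line 1: spark(1) + easily(3) + hurries(2) = 6
Line 2: dimly(2) + faint(1) = 3
Line 3: innocence(3) + hesitates(3) = 6

6/3/6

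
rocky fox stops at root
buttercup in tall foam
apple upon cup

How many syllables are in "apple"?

2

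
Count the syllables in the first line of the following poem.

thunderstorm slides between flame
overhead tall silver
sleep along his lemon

The first line: thunderstorm (3), slides (1), between (2), flame (1) → 7

7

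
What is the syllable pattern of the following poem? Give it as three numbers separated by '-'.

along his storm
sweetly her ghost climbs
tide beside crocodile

4-5-6

Line 1: along(2) + his(1) + storm(1) = 4
Line 2: sweetly(2) + her(1) + ghost(1) + climbs(1) = 5
Line 3: tide(1) + beside(2) + crocodile(3) = 6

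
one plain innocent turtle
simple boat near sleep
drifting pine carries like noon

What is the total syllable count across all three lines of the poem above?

19

Line 1: one(1) + plain(1) + innocent(3) + turtle(2) = 7
Line 2: simple(2) + boat(1) + near(1) + sleep(1) = 5
Line 3: drifting(2) + pine(1) + carries(2) + like(1) + noon(1) = 7
Total: 7 + 5 + 7 = 19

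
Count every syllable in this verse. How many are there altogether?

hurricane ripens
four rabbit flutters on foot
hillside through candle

17

Line 1: "hurricane ripens": 3+2 = 5
Line 2: "four rabbit flutters on foot": 1+2+2+1+1 = 7
Line 3: "hillside through candle": 2+1+2 = 5
Total: 5 + 7 + 5 = 17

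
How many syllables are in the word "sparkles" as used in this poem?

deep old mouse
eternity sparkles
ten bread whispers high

2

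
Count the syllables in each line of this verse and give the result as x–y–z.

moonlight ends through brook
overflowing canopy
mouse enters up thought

5–7–5

Line 1: "moonlight ends through brook": 2+1+1+1 = 5
Line 2: "overflowing canopy": 4+3 = 7
Line 3: "mouse enters up thought": 1+2+1+1 = 5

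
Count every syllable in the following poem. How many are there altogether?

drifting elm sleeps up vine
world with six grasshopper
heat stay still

15

Line 1: "drifting elm sleeps up vine": 2+1+1+1+1 = 6
Line 2: "world with six grasshopper": 1+1+1+3 = 6
Line 3: "heat stay still": 1+1+1 = 3
Total: 6 + 6 + 3 = 15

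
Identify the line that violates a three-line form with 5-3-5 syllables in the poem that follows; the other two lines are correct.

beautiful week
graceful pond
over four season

Line 1

Line 1: beautiful (3), week (1) → 4 (expected 5)
Line 2: graceful (2), pond (1) → 3 ✓
Line 3: over (2), four (1), season (2) → 5 ✓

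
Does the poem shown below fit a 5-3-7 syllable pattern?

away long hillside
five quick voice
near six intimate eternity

No

Line 1: "away long hillside": 2+1+2 = 5 ✓
Line 2: "five quick voice": 1+1+1 = 3 ✓
Line 3: "near six intimate eternity": 1+1+3+4 = 9 (expected 7)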